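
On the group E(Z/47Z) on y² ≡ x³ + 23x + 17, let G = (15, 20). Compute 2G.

tangent at (15, 20): λ = (3·15² + 23)/(2·20) ≡ 40/40. 40⁻¹ ≡ 20 (mod 47) since 40·20 = 800 ≡ 1, so λ ≡ 40·20 ≡ 1.
  x = λ² - 15 - 15 = 1 - 30 ≡ 18; y = λ·(15 - 18) - 20 ≡ 24. → (18, 24)

(18, 24)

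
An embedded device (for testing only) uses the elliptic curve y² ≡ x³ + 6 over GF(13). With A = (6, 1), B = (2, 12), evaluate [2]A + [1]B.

(5, 12)

First 2A:
Repeated addition: build up to 2A.
2A: tangent at (6, 1): λ = (3·6² + 0)/(2·1) ≡ 4/2. 2⁻¹ ≡ 7 (mod 13), so λ ≡ 4·7 ≡ 2.
  x = λ² - 6 - 6 = 4 - 12 ≡ 5; y = λ·(6 - 5) - 1 ≡ 1. → (5, 1)
2A = (5, 1).
Finally 2A + B:
(5, 1) + (2, 12). λ = (12 - 1)/(2 - 5) ≡ 11/10 mod 13. 10⁻¹ ≡ 4 (mod 13) since 10·4 = 40 ≡ 1, so λ ≡ 5.
  x = λ² - 5 - 2 = 25 - 7 ≡ 5; y = λ·(5 - 5) - 1 ≡ 12. → (5, 12)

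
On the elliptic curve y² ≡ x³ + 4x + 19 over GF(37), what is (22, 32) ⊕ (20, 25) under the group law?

(35, 15)

(22, 32) + (20, 25). λ = (25 - 32)/(20 - 22) ≡ 30/35 mod 37. 35⁻¹ ≡ 18 (mod 37) since 35·18 = 630 ≡ 1, so λ ≡ 22.
  x = λ² - 22 - 20 = 484 - 42 ≡ 35; y = λ·(22 - 35) - 32 ≡ 15. → (35, 15)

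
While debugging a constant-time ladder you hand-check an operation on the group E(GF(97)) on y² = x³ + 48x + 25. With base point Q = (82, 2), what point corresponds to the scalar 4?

Double-and-add on 4 = (100)₂. Start with Q = (82, 2) for the leading 1-bit.
double: tangent at (82, 2): λ = (3·82² + 48)/(2·2) ≡ 44/4. 4⁻¹ ≡ 73 (mod 97), so λ ≡ 44·73 ≡ 11.
  x = λ² - 82 - 82 = 121 - 164 ≡ 54; y = λ·(82 - 54) - 2 ≡ 15. → (54, 15)
double: tangent at (54, 15): λ = (3·54² + 48)/(2·15) ≡ 66/30. 30⁻¹ ≡ 55 (mod 97), so λ ≡ 66·55 ≡ 41.
  x = λ² - 54 - 54 = 1681 - 108 ≡ 21; y = λ·(54 - 21) - 15 ≡ 77. → (21, 77)

(21, 77)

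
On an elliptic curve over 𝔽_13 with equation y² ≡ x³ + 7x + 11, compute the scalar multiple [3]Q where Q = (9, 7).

(12, 4)

Repeated addition: build up to 3Q.
2Q: tangent at (9, 7): λ = (3·9² + 7)/(2·7) ≡ 3/1. 1⁻¹ ≡ 1 (mod 13), so λ ≡ 3·1 ≡ 3.
  x = λ² - 9 - 9 = 9 - 18 ≡ 4; y = λ·(9 - 4) - 7 ≡ 8. → (4, 8)
3Q: (4, 8) + (9, 7). λ = (7 - 8)/(9 - 4) ≡ 12/5 mod 13. 5⁻¹ ≡ 8 (mod 13) since 5·8 = 40 ≡ 1, so λ ≡ 5.
  x = λ² - 4 - 9 = 25 - 13 ≡ 12; y = λ·(4 - 12) - 8 ≡ 4. → (12, 4)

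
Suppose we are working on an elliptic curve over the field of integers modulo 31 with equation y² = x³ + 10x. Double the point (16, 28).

tangent at (16, 28): λ = (3·16² + 10)/(2·28) ≡ 3/25. 25⁻¹ ≡ 5 (mod 31) since 25·5 = 125 ≡ 1, so λ ≡ 3·5 ≡ 15.
  x = λ² - 16 - 16 = 225 - 32 ≡ 7; y = λ·(16 - 7) - 28 ≡ 14. → (7, 14)

(7, 14)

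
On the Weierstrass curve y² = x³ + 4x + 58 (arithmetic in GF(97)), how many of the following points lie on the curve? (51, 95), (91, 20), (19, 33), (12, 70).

1

(51, 95): 95² ≡ 4, rhs ≡ 23 → off.
(91, 20): 20² ≡ 12, rhs ≡ 12 → on.
(19, 33): 33² ≡ 22, rhs ≡ 9 → off.
(12, 70): 70² ≡ 50, rhs ≡ 88 → off.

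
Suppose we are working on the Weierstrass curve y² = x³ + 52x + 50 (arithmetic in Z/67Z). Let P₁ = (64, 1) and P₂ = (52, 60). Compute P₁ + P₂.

(11, 12)

(64, 1) + (52, 60). λ = (60 - 1)/(52 - 64) ≡ 59/55 mod 67. 55⁻¹ ≡ 39 (mod 67), so λ ≡ 23.
  x = λ² - 64 - 52 = 529 - 116 ≡ 11; y = λ·(64 - 11) - 1 ≡ 12. → (11, 12)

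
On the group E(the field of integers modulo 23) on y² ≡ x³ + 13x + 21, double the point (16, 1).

tangent at (16, 1): λ = (3·16² + 13)/(2·1) ≡ 22/2. 2⁻¹ ≡ 12 (mod 23), so λ ≡ 22·12 ≡ 11.
  x = λ² - 16 - 16 = 121 - 32 ≡ 20; y = λ·(16 - 20) - 1 ≡ 1. → (20, 1)

(20, 1)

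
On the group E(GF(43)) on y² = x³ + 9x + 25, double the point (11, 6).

tangent at (11, 6): λ = (3·11² + 9)/(2·6) ≡ 28/12. 12⁻¹ ≡ 18 (mod 43), so λ ≡ 28·18 ≡ 31.
  x = λ² - 11 - 11 = 961 - 22 ≡ 36; y = λ·(11 - 36) - 6 ≡ 36. → (36, 36)

(36, 36)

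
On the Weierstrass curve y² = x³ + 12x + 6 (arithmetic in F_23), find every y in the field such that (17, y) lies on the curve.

x³ + 12x + 6 = 5123 ≡ 17 (mod 23).
17 is a non-residue mod 23; no y exists.

none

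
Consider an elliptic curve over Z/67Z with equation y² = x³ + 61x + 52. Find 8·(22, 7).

Write Q = (22, 7).
Double-and-add on 8 = (1000)₂. Start with Q = (22, 7) for the leading 1-bit.
double: tangent at (22, 7): λ = (3·22² + 61)/(2·7) ≡ 39/14. 14⁻¹ ≡ 24 (mod 67) since 14·24 = 336 ≡ 1, so λ ≡ 39·24 ≡ 65.
  x = λ² - 22 - 22 = 4225 - 44 ≡ 27; y = λ·(22 - 27) - 7 ≡ 3. → (27, 3)
double: tangent at (27, 3): λ = (3·27² + 61)/(2·3) ≡ 37/6. 6⁻¹ ≡ 56 (mod 67), so λ ≡ 37·56 ≡ 62.
  x = λ² - 27 - 27 = 3844 - 54 ≡ 38; y = λ·(27 - 38) - 3 ≡ 52. → (38, 52)
double: tangent at (38, 52): λ = (3·38² + 61)/(2·52) ≡ 38/37. 37⁻¹ ≡ 29 (mod 67), so λ ≡ 38·29 ≡ 30.
  x = λ² - 38 - 38 = 900 - 76 ≡ 20; y = λ·(38 - 20) - 52 ≡ 19. → (20, 19)

(20, 19)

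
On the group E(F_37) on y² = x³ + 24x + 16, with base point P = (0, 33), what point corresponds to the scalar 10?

Repeated addition: build up to 10P.
2P: tangent at (0, 33): λ = (3·0² + 24)/(2·33) ≡ 24/29. 29⁻¹ ≡ 23 (mod 37) since 29·23 = 667 ≡ 1, so λ ≡ 24·23 ≡ 34.
  x = λ² - 0 - 0 = 1156 - 0 ≡ 9; y = λ·(0 - 9) - 33 ≡ 31. → (9, 31)
3P: (9, 31) + (0, 33). λ = (33 - 31)/(0 - 9) ≡ 2/28 mod 37. 28⁻¹ ≡ 4 (mod 37) since 28·4 = 112 ≡ 1, so λ ≡ 8.
  x = λ² - 9 - 0 = 64 - 9 ≡ 18; y = λ·(9 - 18) - 31 ≡ 8. → (18, 8)
4P: (18, 8) + (0, 33). λ = (33 - 8)/(0 - 18) ≡ 25/19 mod 37. 19⁻¹ ≡ 2 (mod 37), so λ ≡ 13.
  x = λ² - 18 - 0 = 169 - 18 ≡ 3; y = λ·(18 - 3) - 8 ≡ 2. → (3, 2)
5P: (3, 2) + (0, 33). λ = (33 - 2)/(0 - 3) ≡ 31/34 mod 37. 34⁻¹ ≡ 12 (mod 37), so λ ≡ 2.
  x = λ² - 3 - 0 = 4 - 3 ≡ 1; y = λ·(3 - 1) - 2 ≡ 2. → (1, 2)
6P: (1, 2) + (0, 33). λ = (33 - 2)/(0 - 1) ≡ 31/36 mod 37. 36⁻¹ ≡ 36 (mod 37), so λ ≡ 6.
  x = λ² - 1 - 0 = 36 - 1 ≡ 35; y = λ·(1 - 35) - 2 ≡ 16. → (35, 16)
7P: (35, 16) + (0, 33). λ = (33 - 16)/(0 - 35) ≡ 17/2 mod 37. 2⁻¹ ≡ 19 (mod 37) since 2·19 = 38 ≡ 1, so λ ≡ 27.
  x = λ² - 35 - 0 = 729 - 35 ≡ 28; y = λ·(35 - 28) - 16 ≡ 25. → (28, 25)
8P: (28, 25) + (0, 33). λ = (33 - 25)/(0 - 28) ≡ 8/9 mod 37. 9⁻¹ ≡ 33 (mod 37), so λ ≡ 5.
  x = λ² - 28 - 0 = 25 - 28 ≡ 34; y = λ·(28 - 34) - 25 ≡ 19. → (34, 19)
9P: (34, 19) + (0, 33). λ = (33 - 19)/(0 - 34) ≡ 14/3 mod 37. 3⁻¹ ≡ 25 (mod 37), so λ ≡ 17.
  x = λ² - 34 - 0 = 289 - 34 ≡ 33; y = λ·(34 - 33) - 19 ≡ 35. → (33, 35)
10P: (33, 35) + (0, 33). λ = (33 - 35)/(0 - 33) ≡ 35/4 mod 37. 4⁻¹ ≡ 28 (mod 37), so λ ≡ 18.
  x = λ² - 33 - 0 = 324 - 33 ≡ 32; y = λ·(33 - 32) - 35 ≡ 20. → (32, 20)

(32, 20)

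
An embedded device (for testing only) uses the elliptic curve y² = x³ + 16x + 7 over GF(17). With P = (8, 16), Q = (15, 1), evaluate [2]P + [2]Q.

First 2P:
Repeated addition: build up to 2P.
2P: tangent at (8, 16): λ = (3·8² + 16)/(2·16) ≡ 4/15. 15⁻¹ ≡ 8 (mod 17) since 15·8 = 120 ≡ 1, so λ ≡ 4·8 ≡ 15.
  x = λ² - 8 - 8 = 225 - 16 ≡ 5; y = λ·(8 - 5) - 16 ≡ 12. → (5, 12)
2P = (5, 12).
Next 2Q:
Repeated addition: build up to 2Q.
2Q: tangent at (15, 1): λ = (3·15² + 16)/(2·1) ≡ 11/2. 2⁻¹ ≡ 9 (mod 17) since 2·9 = 18 ≡ 1, so λ ≡ 11·9 ≡ 14.
  x = λ² - 15 - 15 = 196 - 30 ≡ 13; y = λ·(15 - 13) - 1 ≡ 10. → (13, 10)
2Q = (13, 10).
Finally 2P + 2Q:
(5, 12) + (13, 10). λ = (10 - 12)/(13 - 5) ≡ 15/8 mod 17. 8⁻¹ ≡ 15 (mod 17) since 8·15 = 120 ≡ 1, so λ ≡ 4.
  x = λ² - 5 - 13 = 16 - 18 ≡ 15; y = λ·(5 - 15) - 12 ≡ 16. → (15, 16)

(15, 16)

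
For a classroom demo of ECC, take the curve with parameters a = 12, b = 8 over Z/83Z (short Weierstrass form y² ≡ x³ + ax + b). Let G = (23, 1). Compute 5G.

Double-and-add on 5 = (101)₂. Start with G = (23, 1) for the leading 1-bit.
double: tangent at (23, 1): λ = (3·23² + 12)/(2·1) ≡ 22/2. 2⁻¹ ≡ 42 (mod 83), so λ ≡ 22·42 ≡ 11.
  x = λ² - 23 - 23 = 121 - 46 ≡ 75; y = λ·(23 - 75) - 1 ≡ 8. → (75, 8)
double: tangent at (75, 8): λ = (3·75² + 12)/(2·8) ≡ 38/16. 16⁻¹ ≡ 26 (mod 83), so λ ≡ 38·26 ≡ 75.
  x = λ² - 75 - 75 = 5625 - 150 ≡ 80; y = λ·(75 - 80) - 8 ≡ 32. → (80, 32)
add G: (80, 32) + (23, 1). λ = (1 - 32)/(23 - 80) ≡ 52/26 mod 83. 26⁻¹ ≡ 16 (mod 83) since 26·16 = 416 ≡ 1, so λ ≡ 2.
  x = λ² - 80 - 23 = 4 - 103 ≡ 67; y = λ·(80 - 67) - 32 ≡ 77. → (67, 77)

(67, 77)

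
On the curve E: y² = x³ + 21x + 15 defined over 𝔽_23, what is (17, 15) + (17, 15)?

tangent at (17, 15): λ = (3·17² + 21)/(2·15) ≡ 14/7. 7⁻¹ ≡ 10 (mod 23) since 7·10 = 70 ≡ 1, so λ ≡ 14·10 ≡ 2.
  x = λ² - 17 - 17 = 4 - 34 ≡ 16; y = λ·(17 - 16) - 15 ≡ 10. → (16, 10)

(16, 10)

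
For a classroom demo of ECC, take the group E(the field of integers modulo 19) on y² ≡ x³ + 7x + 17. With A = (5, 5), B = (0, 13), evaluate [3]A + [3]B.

First 3A:
Repeated addition: build up to 3A.
2A: tangent at (5, 5): λ = (3·5² + 7)/(2·5) ≡ 6/10. 10⁻¹ ≡ 2 (mod 19), so λ ≡ 6·2 ≡ 12.
  x = λ² - 5 - 5 = 144 - 10 ≡ 1; y = λ·(5 - 1) - 5 ≡ 5. → (1, 5)
3A: (1, 5) + (5, 5). λ = (5 - 5)/(5 - 1) ≡ 0/4 mod 19. 4⁻¹ ≡ 5 (mod 19) since 4·5 = 20 ≡ 1, so λ ≡ 0.
  x = λ² - 1 - 5 = 0 - 6 ≡ 13; y = λ·(1 - 13) - 5 ≡ 14. → (13, 14)
3A = (13, 14).
Next 3B:
Repeated addition: build up to 3B.
2B: tangent at (0, 13): λ = (3·0² + 7)/(2·13) ≡ 7/7. 7⁻¹ ≡ 11 (mod 19) since 7·11 = 77 ≡ 1, so λ ≡ 7·11 ≡ 1.
  x = λ² - 0 - 0 = 1 - 0 ≡ 1; y = λ·(0 - 1) - 13 ≡ 5. → (1, 5)
3B: (1, 5) + (0, 13). λ = (13 - 5)/(0 - 1) ≡ 8/18 mod 19. 18⁻¹ ≡ 18 (mod 19) since 18·18 = 324 ≡ 1, so λ ≡ 11.
  x = λ² - 1 - 0 = 121 - 1 ≡ 6; y = λ·(1 - 6) - 5 ≡ 16. → (6, 16)
3B = (6, 16).
Finally 3A + 3B:
(13, 14) + (6, 16). λ = (16 - 14)/(6 - 13) ≡ 2/12 mod 19. 12⁻¹ ≡ 8 (mod 19) since 12·8 = 96 ≡ 1, so λ ≡ 16.
  x = λ² - 13 - 6 = 256 - 19 ≡ 9; y = λ·(13 - 9) - 14 ≡ 12. → (9, 12)

(9, 12)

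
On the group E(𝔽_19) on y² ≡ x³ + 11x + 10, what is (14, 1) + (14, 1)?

tangent at (14, 1): λ = (3·14² + 11)/(2·1) ≡ 10/2. 2⁻¹ ≡ 10 (mod 19), so λ ≡ 10·10 ≡ 5.
  x = λ² - 14 - 14 = 25 - 28 ≡ 16; y = λ·(14 - 16) - 1 ≡ 8. → (16, 8)

(16, 8)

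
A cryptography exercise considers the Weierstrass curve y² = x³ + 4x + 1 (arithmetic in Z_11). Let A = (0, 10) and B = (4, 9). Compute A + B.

(5, 5)

(0, 10) + (4, 9). λ = (9 - 10)/(4 - 0) ≡ 10/4 mod 11. 4⁻¹ ≡ 3 (mod 11), so λ ≡ 8.
  x = λ² - 0 - 4 = 64 - 4 ≡ 5; y = λ·(0 - 5) - 10 ≡ 5. → (5, 5)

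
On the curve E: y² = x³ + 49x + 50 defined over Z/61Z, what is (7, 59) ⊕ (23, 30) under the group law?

(7, 59) + (23, 30). λ = (30 - 59)/(23 - 7) ≡ 32/16 mod 61. 16⁻¹ ≡ 42 (mod 61) since 16·42 = 672 ≡ 1, so λ ≡ 2.
  x = λ² - 7 - 23 = 4 - 30 ≡ 35; y = λ·(7 - 35) - 59 ≡ 7. → (35, 7)

(35, 7)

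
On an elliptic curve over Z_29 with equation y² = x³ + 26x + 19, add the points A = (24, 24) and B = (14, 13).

(24, 24) + (14, 13). λ = (13 - 24)/(14 - 24) ≡ 18/19 mod 29. 19⁻¹ ≡ 26 (mod 29) since 19·26 = 494 ≡ 1, so λ ≡ 4.
  x = λ² - 24 - 14 = 16 - 38 ≡ 7; y = λ·(24 - 7) - 24 ≡ 15. → (7, 15)

(7, 15)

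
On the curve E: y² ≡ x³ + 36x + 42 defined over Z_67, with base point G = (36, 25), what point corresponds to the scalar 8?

(65, 37)

Repeated addition: build up to 8G.
2G: tangent at (36, 25): λ = (3·36² + 36)/(2·25) ≡ 38/50. 50⁻¹ ≡ 63 (mod 67), so λ ≡ 38·63 ≡ 49.
  x = λ² - 36 - 36 = 2401 - 72 ≡ 51; y = λ·(36 - 51) - 25 ≡ 44. → (51, 44)
3G: (51, 44) + (36, 25). λ = (25 - 44)/(36 - 51) ≡ 48/52 mod 67. 52⁻¹ ≡ 58 (mod 67) since 52·58 = 3016 ≡ 1, so λ ≡ 37.
  x = λ² - 51 - 36 = 1369 - 87 ≡ 9; y = λ·(51 - 9) - 44 ≡ 36. → (9, 36)
4G: (9, 36) + (36, 25). λ = (25 - 36)/(36 - 9) ≡ 56/27 mod 67. 27⁻¹ ≡ 5 (mod 67) since 27·5 = 135 ≡ 1, so λ ≡ 12.
  x = λ² - 9 - 36 = 144 - 45 ≡ 32; y = λ·(9 - 32) - 36 ≡ 23. → (32, 23)
5G: (32, 23) + (36, 25). λ = (25 - 23)/(36 - 32) ≡ 2/4 mod 67. 4⁻¹ ≡ 17 (mod 67), so λ ≡ 34.
  x = λ² - 32 - 36 = 1156 - 68 ≡ 16; y = λ·(32 - 16) - 23 ≡ 52. → (16, 52)
6G: (16, 52) + (36, 25). λ = (25 - 52)/(36 - 16) ≡ 40/20 mod 67. 20⁻¹ ≡ 57 (mod 67), so λ ≡ 2.
  x = λ² - 16 - 36 = 4 - 52 ≡ 19; y = λ·(16 - 19) - 52 ≡ 9. → (19, 9)
7G: (19, 9) + (36, 25). λ = (25 - 9)/(36 - 19) ≡ 16/17 mod 67. 17⁻¹ ≡ 4 (mod 67), so λ ≡ 64.
  x = λ² - 19 - 36 = 4096 - 55 ≡ 21; y = λ·(19 - 21) - 9 ≡ 64. → (21, 64)
8G: (21, 64) + (36, 25). λ = (25 - 64)/(36 - 21) ≡ 28/15 mod 67. 15⁻¹ ≡ 9 (mod 67), so λ ≡ 51.
  x = λ² - 21 - 36 = 2601 - 57 ≡ 65; y = λ·(21 - 65) - 64 ≡ 37. → (65, 37)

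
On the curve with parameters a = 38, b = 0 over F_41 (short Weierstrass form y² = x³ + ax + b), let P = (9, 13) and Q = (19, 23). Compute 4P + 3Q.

First 4P:
Repeated addition: build up to 4P.
2P: tangent at (9, 13): λ = (3·9² + 38)/(2·13) ≡ 35/26. 26⁻¹ ≡ 30 (mod 41), so λ ≡ 35·30 ≡ 25.
  x = λ² - 9 - 9 = 625 - 18 ≡ 33; y = λ·(9 - 33) - 13 ≡ 2. → (33, 2)
3P: (33, 2) + (9, 13). λ = (13 - 2)/(9 - 33) ≡ 11/17 mod 41. 17⁻¹ ≡ 29 (mod 41), so λ ≡ 32.
  x = λ² - 33 - 9 = 1024 - 42 ≡ 39; y = λ·(33 - 39) - 2 ≡ 11. → (39, 11)
4P: (39, 11) + (9, 13). λ = (13 - 11)/(9 - 39) ≡ 2/11 mod 41. 11⁻¹ ≡ 15 (mod 41), so λ ≡ 30.
  x = λ² - 39 - 9 = 900 - 48 ≡ 32; y = λ·(39 - 32) - 11 ≡ 35. → (32, 35)
4P = (32, 35).
Next 3Q:
Repeated addition: build up to 3Q.
2Q: tangent at (19, 23): λ = (3·19² + 38)/(2·23) ≡ 14/5. 5⁻¹ ≡ 33 (mod 41), so λ ≡ 14·33 ≡ 11.
  x = λ² - 19 - 19 = 121 - 38 ≡ 1; y = λ·(19 - 1) - 23 ≡ 11. → (1, 11)
3Q: (1, 11) + (19, 23). λ = (23 - 11)/(19 - 1) ≡ 12/18 mod 41. 18⁻¹ ≡ 16 (mod 41), so λ ≡ 28.
  x = λ² - 1 - 19 = 784 - 20 ≡ 26; y = λ·(1 - 26) - 11 ≡ 27. → (26, 27)
3Q = (26, 27).
Finally 4P + 3Q:
(32, 35) + (26, 27). λ = (27 - 35)/(26 - 32) ≡ 33/35 mod 41. 35⁻¹ ≡ 34 (mod 41), so λ ≡ 15.
  x = λ² - 32 - 26 = 225 - 58 ≡ 3; y = λ·(32 - 3) - 35 ≡ 31. → (3, 31)

(3, 31)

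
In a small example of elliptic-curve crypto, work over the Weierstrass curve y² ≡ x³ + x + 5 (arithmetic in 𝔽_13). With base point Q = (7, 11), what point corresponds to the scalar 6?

(12, 9)

Double-and-add on 6 = (110)₂. Start with Q = (7, 11) for the leading 1-bit.
double: tangent at (7, 11): λ = (3·7² + 1)/(2·11) ≡ 5/9. 9⁻¹ ≡ 3 (mod 13), so λ ≡ 5·3 ≡ 2.
  x = λ² - 7 - 7 = 4 - 14 ≡ 3; y = λ·(7 - 3) - 11 ≡ 10. → (3, 10)
add Q: (3, 10) + (7, 11). λ = (11 - 10)/(7 - 3) ≡ 1/4 mod 13. 4⁻¹ ≡ 10 (mod 13) since 4·10 = 40 ≡ 1, so λ ≡ 10.
  x = λ² - 3 - 7 = 100 - 10 ≡ 12; y = λ·(3 - 12) - 10 ≡ 4. → (12, 4)
double: tangent at (12, 4): λ = (3·12² + 1)/(2·4) ≡ 4/8. 8⁻¹ ≡ 5 (mod 13), so λ ≡ 4·5 ≡ 7.
  x = λ² - 12 - 12 = 49 - 24 ≡ 12; y = λ·(12 - 12) - 4 ≡ 9. → (12, 9)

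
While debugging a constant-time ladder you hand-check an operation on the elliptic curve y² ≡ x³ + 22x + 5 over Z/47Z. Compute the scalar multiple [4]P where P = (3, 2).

(25, 24)

Repeated addition: build up to 4P.
2P: tangent at (3, 2): λ = (3·3² + 22)/(2·2) ≡ 2/4. 4⁻¹ ≡ 12 (mod 47), so λ ≡ 2·12 ≡ 24.
  x = λ² - 3 - 3 = 576 - 6 ≡ 6; y = λ·(3 - 6) - 2 ≡ 20. → (6, 20)
3P: (6, 20) + (3, 2). λ = (2 - 20)/(3 - 6) ≡ 29/44 mod 47. 44⁻¹ ≡ 31 (mod 47), so λ ≡ 6.
  x = λ² - 6 - 3 = 36 - 9 ≡ 27; y = λ·(6 - 27) - 20 ≡ 42. → (27, 42)
4P: (27, 42) + (3, 2). λ = (2 - 42)/(3 - 27) ≡ 7/23 mod 47. 23⁻¹ ≡ 45 (mod 47), so λ ≡ 33.
  x = λ² - 27 - 3 = 1089 - 30 ≡ 25; y = λ·(27 - 25) - 42 ≡ 24. → (25, 24)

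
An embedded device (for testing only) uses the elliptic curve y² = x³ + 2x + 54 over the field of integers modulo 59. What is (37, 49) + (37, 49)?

(1, 36)

tangent at (37, 49): λ = (3·37² + 2)/(2·49) ≡ 38/39. 39⁻¹ ≡ 56 (mod 59) since 39·56 = 2184 ≡ 1, so λ ≡ 38·56 ≡ 4.
  x = λ² - 37 - 37 = 16 - 74 ≡ 1; y = λ·(37 - 1) - 49 ≡ 36. → (1, 36)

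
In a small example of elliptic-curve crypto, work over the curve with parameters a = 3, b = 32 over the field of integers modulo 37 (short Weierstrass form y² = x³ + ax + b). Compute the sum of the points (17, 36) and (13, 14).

(28, 33)

(17, 36) + (13, 14). λ = (14 - 36)/(13 - 17) ≡ 15/33 mod 37. 33⁻¹ ≡ 9 (mod 37), so λ ≡ 24.
  x = λ² - 17 - 13 = 576 - 30 ≡ 28; y = λ·(17 - 28) - 36 ≡ 33. → (28, 33)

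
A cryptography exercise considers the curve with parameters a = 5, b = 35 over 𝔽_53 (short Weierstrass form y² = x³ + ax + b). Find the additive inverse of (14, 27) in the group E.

-(14, 27) = (14, -27 mod 53) = (14, 26).

(14, 26)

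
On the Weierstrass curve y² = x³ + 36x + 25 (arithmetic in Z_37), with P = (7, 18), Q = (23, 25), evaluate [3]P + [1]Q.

(4, 23)

First 3P:
Repeated addition: build up to 3P.
2P: tangent at (7, 18): λ = (3·7² + 36)/(2·18) ≡ 35/36. 36⁻¹ ≡ 36 (mod 37), so λ ≡ 35·36 ≡ 2.
  x = λ² - 7 - 7 = 4 - 14 ≡ 27; y = λ·(7 - 27) - 18 ≡ 16. → (27, 16)
3P: (27, 16) + (7, 18). λ = (18 - 16)/(7 - 27) ≡ 2/17 mod 37. 17⁻¹ ≡ 24 (mod 37) since 17·24 = 408 ≡ 1, so λ ≡ 11.
  x = λ² - 27 - 7 = 121 - 34 ≡ 13; y = λ·(27 - 13) - 16 ≡ 27. → (13, 27)
3P = (13, 27).
Finally 3P + Q:
(13, 27) + (23, 25). λ = (25 - 27)/(23 - 13) ≡ 35/10 mod 37. 10⁻¹ ≡ 26 (mod 37) since 10·26 = 260 ≡ 1, so λ ≡ 22.
  x = λ² - 13 - 23 = 484 - 36 ≡ 4; y = λ·(13 - 4) - 27 ≡ 23. → (4, 23)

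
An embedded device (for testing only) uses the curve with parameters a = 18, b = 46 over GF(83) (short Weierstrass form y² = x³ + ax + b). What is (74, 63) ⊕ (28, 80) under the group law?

(67, 12)

(74, 63) + (28, 80). λ = (80 - 63)/(28 - 74) ≡ 17/37 mod 83. 37⁻¹ ≡ 9 (mod 83) since 37·9 = 333 ≡ 1, so λ ≡ 70.
  x = λ² - 74 - 28 = 4900 - 102 ≡ 67; y = λ·(74 - 67) - 63 ≡ 12. → (67, 12)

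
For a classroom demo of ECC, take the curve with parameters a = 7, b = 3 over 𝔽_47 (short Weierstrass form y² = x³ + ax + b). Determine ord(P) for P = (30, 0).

2

2P: (30, 0) + (30, 0): same x and y₁ ≡ -y₂, so the sum is O.
2P = O, so the order is 2.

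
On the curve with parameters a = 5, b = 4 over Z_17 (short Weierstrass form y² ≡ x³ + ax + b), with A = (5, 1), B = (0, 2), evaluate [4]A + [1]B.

(16, 7)

First 4A:
Repeated addition: build up to 4A.
2A: tangent at (5, 1): λ = (3·5² + 5)/(2·1) ≡ 12/2. 2⁻¹ ≡ 9 (mod 17), so λ ≡ 12·9 ≡ 6.
  x = λ² - 5 - 5 = 36 - 10 ≡ 9; y = λ·(5 - 9) - 1 ≡ 9. → (9, 9)
3A: (9, 9) + (5, 1). λ = (1 - 9)/(5 - 9) ≡ 9/13 mod 17. 13⁻¹ ≡ 4 (mod 17), so λ ≡ 2.
  x = λ² - 9 - 5 = 4 - 14 ≡ 7; y = λ·(9 - 7) - 9 ≡ 12. → (7, 12)
4A: (7, 12) + (5, 1). λ = (1 - 12)/(5 - 7) ≡ 6/15 mod 17. 15⁻¹ ≡ 8 (mod 17), so λ ≡ 14.
  x = λ² - 7 - 5 = 196 - 12 ≡ 14; y = λ·(7 - 14) - 12 ≡ 9. → (14, 9)
4A = (14, 9).
Finally 4A + B:
(14, 9) + (0, 2). λ = (2 - 9)/(0 - 14) ≡ 10/3 mod 17. 3⁻¹ ≡ 6 (mod 17), so λ ≡ 9.
  x = λ² - 14 - 0 = 81 - 14 ≡ 16; y = λ·(14 - 16) - 9 ≡ 7. → (16, 7)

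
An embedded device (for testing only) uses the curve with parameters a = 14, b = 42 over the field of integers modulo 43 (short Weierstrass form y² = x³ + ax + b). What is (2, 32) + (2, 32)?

tangent at (2, 32): λ = (3·2² + 14)/(2·32) ≡ 26/21. 21⁻¹ ≡ 41 (mod 43) since 21·41 = 861 ≡ 1, so λ ≡ 26·41 ≡ 34.
  x = λ² - 2 - 2 = 1156 - 4 ≡ 34; y = λ·(2 - 34) - 32 ≡ 41. → (34, 41)

(34, 41)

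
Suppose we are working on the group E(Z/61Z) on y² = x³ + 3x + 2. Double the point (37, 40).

(52, 51)

tangent at (37, 40): λ = (3·37² + 3)/(2·40) ≡ 23/19. 19⁻¹ ≡ 45 (mod 61) since 19·45 = 855 ≡ 1, so λ ≡ 23·45 ≡ 59.
  x = λ² - 37 - 37 = 3481 - 74 ≡ 52; y = λ·(37 - 52) - 40 ≡ 51. → (52, 51)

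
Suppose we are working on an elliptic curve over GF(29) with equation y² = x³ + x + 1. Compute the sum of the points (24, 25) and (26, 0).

(12, 28)

(24, 25) + (26, 0). λ = (0 - 25)/(26 - 24) ≡ 4/2 mod 29. 2⁻¹ ≡ 15 (mod 29) since 2·15 = 30 ≡ 1, so λ ≡ 2.
  x = λ² - 24 - 26 = 4 - 50 ≡ 12; y = λ·(24 - 12) - 25 ≡ 28. → (12, 28)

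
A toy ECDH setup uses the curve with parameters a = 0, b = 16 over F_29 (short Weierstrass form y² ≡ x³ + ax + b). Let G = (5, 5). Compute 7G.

Repeated addition: build up to 7G.
2G: tangent at (5, 5): λ = (3·5² + 0)/(2·5) ≡ 17/10. 10⁻¹ ≡ 3 (mod 29) since 10·3 = 30 ≡ 1, so λ ≡ 17·3 ≡ 22.
  x = λ² - 5 - 5 = 484 - 10 ≡ 10; y = λ·(5 - 10) - 5 ≡ 1. → (10, 1)
3G: (10, 1) + (5, 5). λ = (5 - 1)/(5 - 10) ≡ 4/24 mod 29. 24⁻¹ ≡ 23 (mod 29), so λ ≡ 5.
  x = λ² - 10 - 5 = 25 - 15 ≡ 10; y = λ·(10 - 10) - 1 ≡ 28. → (10, 28)
4G: (10, 28) + (5, 5). λ = (5 - 28)/(5 - 10) ≡ 6/24 mod 29. 24⁻¹ ≡ 23 (mod 29), so λ ≡ 22.
  x = λ² - 10 - 5 = 484 - 15 ≡ 5; y = λ·(10 - 5) - 28 ≡ 24. → (5, 24)
5G: (5, 24) + (5, 5): same x and y₁ ≡ -y₂, so the sum is the point at infinity.
6G: the point at infinity + (5, 5) = (5, 5) (identity).
7G: tangent at (5, 5): λ = (3·5² + 0)/(2·5) ≡ 17/10. 10⁻¹ ≡ 3 (mod 29), so λ ≡ 17·3 ≡ 22.
  x = λ² - 5 - 5 = 484 - 10 ≡ 10; y = λ·(5 - 10) - 5 ≡ 1. → (10, 1)

(10, 1)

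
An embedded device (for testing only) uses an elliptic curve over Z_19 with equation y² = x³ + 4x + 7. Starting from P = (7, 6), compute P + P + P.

(4, 7)

Repeated addition: build up to 3P.
2P: tangent at (7, 6): λ = (3·7² + 4)/(2·6) ≡ 18/12. 12⁻¹ ≡ 8 (mod 19) since 12·8 = 96 ≡ 1, so λ ≡ 18·8 ≡ 11.
  x = λ² - 7 - 7 = 121 - 14 ≡ 12; y = λ·(7 - 12) - 6 ≡ 15. → (12, 15)
3P: (12, 15) + (7, 6). λ = (6 - 15)/(7 - 12) ≡ 10/14 mod 19. 14⁻¹ ≡ 15 (mod 19), so λ ≡ 17.
  x = λ² - 12 - 7 = 289 - 19 ≡ 4; y = λ·(12 - 4) - 15 ≡ 7. → (4, 7)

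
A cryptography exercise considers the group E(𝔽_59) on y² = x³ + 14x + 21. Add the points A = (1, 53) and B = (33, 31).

(34, 25)

(1, 53) + (33, 31). λ = (31 - 53)/(33 - 1) ≡ 37/32 mod 59. 32⁻¹ ≡ 24 (mod 59) since 32·24 = 768 ≡ 1, so λ ≡ 3.
  x = λ² - 1 - 33 = 9 - 34 ≡ 34; y = λ·(1 - 34) - 53 ≡ 25. → (34, 25)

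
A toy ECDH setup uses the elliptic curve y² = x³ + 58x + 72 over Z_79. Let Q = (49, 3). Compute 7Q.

(0, 25)

Double-and-add on 7 = (111)₂. Start with Q = (49, 3) for the leading 1-bit.
double: tangent at (49, 3): λ = (3·49² + 58)/(2·3) ≡ 72/6. 6⁻¹ ≡ 66 (mod 79) since 6·66 = 396 ≡ 1, so λ ≡ 72·66 ≡ 12.
  x = λ² - 49 - 49 = 144 - 98 ≡ 46; y = λ·(49 - 46) - 3 ≡ 33. → (46, 33)
add Q: (46, 33) + (49, 3). λ = (3 - 33)/(49 - 46) ≡ 49/3 mod 79. 3⁻¹ ≡ 53 (mod 79) since 3·53 = 159 ≡ 1, so λ ≡ 69.
  x = λ² - 46 - 49 = 4761 - 95 ≡ 5; y = λ·(46 - 5) - 33 ≡ 31. → (5, 31)
double: tangent at (5, 31): λ = (3·5² + 58)/(2·31) ≡ 54/62. 62⁻¹ ≡ 65 (mod 79), so λ ≡ 54·65 ≡ 34.
  x = λ² - 5 - 5 = 1156 - 10 ≡ 40; y = λ·(5 - 40) - 31 ≡ 43. → (40, 43)
add Q: (40, 43) + (49, 3). λ = (3 - 43)/(49 - 40) ≡ 39/9 mod 79. 9⁻¹ ≡ 44 (mod 79), so λ ≡ 57.
  x = λ² - 40 - 49 = 3249 - 89 ≡ 0; y = λ·(40 - 0) - 43 ≡ 25. → (0, 25)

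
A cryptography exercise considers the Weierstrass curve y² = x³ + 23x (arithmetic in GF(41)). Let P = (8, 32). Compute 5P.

(8, 32)

Repeated addition: build up to 5P.
2P: tangent at (8, 32): λ = (3·8² + 23)/(2·32) ≡ 10/23. 23⁻¹ ≡ 25 (mod 41) since 23·25 = 575 ≡ 1, so λ ≡ 10·25 ≡ 4.
  x = λ² - 8 - 8 = 16 - 16 ≡ 0; y = λ·(8 - 0) - 32 ≡ 0. → (0, 0)
3P: (0, 0) + (8, 32). λ = (32 - 0)/(8 - 0) ≡ 32/8 mod 41. 8⁻¹ ≡ 36 (mod 41) since 8·36 = 288 ≡ 1, so λ ≡ 4.
  x = λ² - 0 - 8 = 16 - 8 ≡ 8; y = λ·(0 - 8) - 0 ≡ 9. → (8, 9)
4P: (8, 9) + (8, 32): same x and y₁ ≡ -y₂, so the sum is O.
5P: O + (8, 32) = (8, 32) (identity).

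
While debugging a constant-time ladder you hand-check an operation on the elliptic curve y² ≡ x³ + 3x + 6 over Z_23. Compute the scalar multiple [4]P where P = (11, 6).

(14, 20)

Repeated addition: build up to 4P.
2P: tangent at (11, 6): λ = (3·11² + 3)/(2·6) ≡ 21/12. 12⁻¹ ≡ 2 (mod 23) since 12·2 = 24 ≡ 1, so λ ≡ 21·2 ≡ 19.
  x = λ² - 11 - 11 = 361 - 22 ≡ 17; y = λ·(11 - 17) - 6 ≡ 18. → (17, 18)
3P: (17, 18) + (11, 6). λ = (6 - 18)/(11 - 17) ≡ 11/17 mod 23. 17⁻¹ ≡ 19 (mod 23), so λ ≡ 2.
  x = λ² - 17 - 11 = 4 - 28 ≡ 22; y = λ·(17 - 22) - 18 ≡ 18. → (22, 18)
4P: (22, 18) + (11, 6). λ = (6 - 18)/(11 - 22) ≡ 11/12 mod 23. 12⁻¹ ≡ 2 (mod 23) since 12·2 = 24 ≡ 1, so λ ≡ 22.
  x = λ² - 22 - 11 = 484 - 33 ≡ 14; y = λ·(22 - 14) - 18 ≡ 20. → (14, 20)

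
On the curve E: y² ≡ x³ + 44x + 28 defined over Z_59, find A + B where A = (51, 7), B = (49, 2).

(39, 23)

(51, 7) + (49, 2). λ = (2 - 7)/(49 - 51) ≡ 54/57 mod 59. 57⁻¹ ≡ 29 (mod 59), so λ ≡ 32.
  x = λ² - 51 - 49 = 1024 - 100 ≡ 39; y = λ·(51 - 39) - 7 ≡ 23. → (39, 23)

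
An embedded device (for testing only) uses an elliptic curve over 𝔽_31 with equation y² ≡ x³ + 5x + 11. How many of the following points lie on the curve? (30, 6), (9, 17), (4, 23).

3

(30, 6): 6² ≡ 5, rhs ≡ 5 → on.
(9, 17): 17² ≡ 10, rhs ≡ 10 → on.
(4, 23): 23² ≡ 2, rhs ≡ 2 → on.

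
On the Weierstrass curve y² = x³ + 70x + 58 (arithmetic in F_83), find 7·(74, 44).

(44, 33)

Write P = (74, 44).
Repeated addition: build up to 7P.
2P: tangent at (74, 44): λ = (3·74² + 70)/(2·44) ≡ 64/5. 5⁻¹ ≡ 50 (mod 83), so λ ≡ 64·50 ≡ 46.
  x = λ² - 74 - 74 = 2116 - 148 ≡ 59; y = λ·(74 - 59) - 44 ≡ 65. → (59, 65)
3P: (59, 65) + (74, 44). λ = (44 - 65)/(74 - 59) ≡ 62/15 mod 83. 15⁻¹ ≡ 72 (mod 83), so λ ≡ 65.
  x = λ² - 59 - 74 = 4225 - 133 ≡ 25; y = λ·(59 - 25) - 65 ≡ 70. → (25, 70)
4P: (25, 70) + (74, 44). λ = (44 - 70)/(74 - 25) ≡ 57/49 mod 83. 49⁻¹ ≡ 61 (mod 83), so λ ≡ 74.
  x = λ² - 25 - 74 = 5476 - 99 ≡ 65; y = λ·(25 - 65) - 70 ≡ 41. → (65, 41)
5P: (65, 41) + (74, 44). λ = (44 - 41)/(74 - 65) ≡ 3/9 mod 83. 9⁻¹ ≡ 37 (mod 83), so λ ≡ 28.
  x = λ² - 65 - 74 = 784 - 139 ≡ 64; y = λ·(65 - 64) - 41 ≡ 70. → (64, 70)
6P: (64, 70) + (74, 44). λ = (44 - 70)/(74 - 64) ≡ 57/10 mod 83. 10⁻¹ ≡ 25 (mod 83), so λ ≡ 14.
  x = λ² - 64 - 74 = 196 - 138 ≡ 58; y = λ·(64 - 58) - 70 ≡ 14. → (58, 14)
7P: (58, 14) + (74, 44). λ = (44 - 14)/(74 - 58) ≡ 30/16 mod 83. 16⁻¹ ≡ 26 (mod 83), so λ ≡ 33.
  x = λ² - 58 - 74 = 1089 - 132 ≡ 44; y = λ·(58 - 44) - 14 ≡ 33. → (44, 33)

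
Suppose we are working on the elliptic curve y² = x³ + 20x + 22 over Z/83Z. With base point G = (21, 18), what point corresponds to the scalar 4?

(21, 18)

Double-and-add on 4 = (100)₂. Start with G = (21, 18) for the leading 1-bit.
double: tangent at (21, 18): λ = (3·21² + 20)/(2·18) ≡ 15/36. 36⁻¹ ≡ 30 (mod 83), so λ ≡ 15·30 ≡ 35.
  x = λ² - 21 - 21 = 1225 - 42 ≡ 21; y = λ·(21 - 21) - 18 ≡ 65. → (21, 65)
double: tangent at (21, 65): λ = (3·21² + 20)/(2·65) ≡ 15/47. 47⁻¹ ≡ 53 (mod 83), so λ ≡ 15·53 ≡ 48.
  x = λ² - 21 - 21 = 2304 - 42 ≡ 21; y = λ·(21 - 21) - 65 ≡ 18. → (21, 18)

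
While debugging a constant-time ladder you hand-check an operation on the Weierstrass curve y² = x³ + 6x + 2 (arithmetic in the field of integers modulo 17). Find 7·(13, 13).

Write P = (13, 13).
Double-and-add on 7 = (111)₂. Start with P = (13, 13) for the leading 1-bit.
double: tangent at (13, 13): λ = (3·13² + 6)/(2·13) ≡ 3/9. 9⁻¹ ≡ 2 (mod 17), so λ ≡ 3·2 ≡ 6.
  x = λ² - 13 - 13 = 36 - 26 ≡ 10; y = λ·(13 - 10) - 13 ≡ 5. → (10, 5)
add P: (10, 5) + (13, 13). λ = (13 - 5)/(13 - 10) ≡ 8/3 mod 17. 3⁻¹ ≡ 6 (mod 17), so λ ≡ 14.
  x = λ² - 10 - 13 = 196 - 23 ≡ 3; y = λ·(10 - 3) - 5 ≡ 8. → (3, 8)
double: tangent at (3, 8): λ = (3·3² + 6)/(2·8) ≡ 16/16. 16⁻¹ ≡ 16 (mod 17), so λ ≡ 16·16 ≡ 1.
  x = λ² - 3 - 3 = 1 - 6 ≡ 12; y = λ·(3 - 12) - 8 ≡ 0. → (12, 0)
add P: (12, 0) + (13, 13). λ = (13 - 0)/(13 - 12) ≡ 13/1 mod 17. 1⁻¹ ≡ 1 (mod 17), so λ ≡ 13.
  x = λ² - 12 - 13 = 169 - 25 ≡ 8; y = λ·(12 - 8) - 0 ≡ 1. → (8, 1)

(8, 1)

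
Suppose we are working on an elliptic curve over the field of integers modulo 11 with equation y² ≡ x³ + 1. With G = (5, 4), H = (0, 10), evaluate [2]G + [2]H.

First 2G:
Repeated addition: build up to 2G.
2G: tangent at (5, 4): λ = (3·5² + 0)/(2·4) ≡ 9/8. 8⁻¹ ≡ 7 (mod 11) since 8·7 = 56 ≡ 1, so λ ≡ 9·7 ≡ 8.
  x = λ² - 5 - 5 = 64 - 10 ≡ 10; y = λ·(5 - 10) - 4 ≡ 0. → (10, 0)
2G = (10, 0).
Next 2H:
Repeated addition: build up to 2H.
2H: tangent at (0, 10): λ = (3·0² + 0)/(2·10) ≡ 0/9. 9⁻¹ ≡ 5 (mod 11) since 9·5 = 45 ≡ 1, so λ ≡ 0·5 ≡ 0.
  x = λ² - 0 - 0 = 0 - 0 ≡ 0; y = λ·(0 - 0) - 10 ≡ 1. → (0, 1)
2H = (0, 1).
Finally 2G + 2H:
(10, 0) + (0, 1). λ = (1 - 0)/(0 - 10) ≡ 1/1 mod 11. 1⁻¹ ≡ 1 (mod 11) since 1·1 = 1 ≡ 1, so λ ≡ 1.
  x = λ² - 10 - 0 = 1 - 10 ≡ 2; y = λ·(10 - 2) - 0 ≡ 8. → (2, 8)

(2, 8)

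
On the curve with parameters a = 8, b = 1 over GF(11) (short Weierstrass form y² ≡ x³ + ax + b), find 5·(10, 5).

(6, 1)

Write P = (10, 5).
Double-and-add on 5 = (101)₂. Start with P = (10, 5) for the leading 1-bit.
double: tangent at (10, 5): λ = (3·10² + 8)/(2·5) ≡ 0/10. 10⁻¹ ≡ 10 (mod 11), so λ ≡ 0·10 ≡ 0.
  x = λ² - 10 - 10 = 0 - 20 ≡ 2; y = λ·(10 - 2) - 5 ≡ 6. → (2, 6)
double: tangent at (2, 6): λ = (3·2² + 8)/(2·6) ≡ 9/1. 1⁻¹ ≡ 1 (mod 11), so λ ≡ 9·1 ≡ 9.
  x = λ² - 2 - 2 = 81 - 4 ≡ 0; y = λ·(2 - 0) - 6 ≡ 1. → (0, 1)
add P: (0, 1) + (10, 5). λ = (5 - 1)/(10 - 0) ≡ 4/10 mod 11. 10⁻¹ ≡ 10 (mod 11) since 10·10 = 100 ≡ 1, so λ ≡ 7.
  x = λ² - 0 - 10 = 49 - 10 ≡ 6; y = λ·(0 - 6) - 1 ≡ 1. → (6, 1)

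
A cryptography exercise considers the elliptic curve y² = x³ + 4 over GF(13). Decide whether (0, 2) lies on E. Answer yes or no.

y² = 2² ≡ 4; x³ + 0x + 4 = 4 ≡ 4 (mod 13). 4 = 4.

yes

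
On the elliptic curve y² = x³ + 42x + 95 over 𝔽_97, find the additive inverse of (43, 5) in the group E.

-(43, 5) = (43, -5 mod 97) = (43, 92).

(43, 92)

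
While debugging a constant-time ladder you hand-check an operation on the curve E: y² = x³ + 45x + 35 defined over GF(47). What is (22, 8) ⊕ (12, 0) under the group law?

(8, 22)

(22, 8) + (12, 0). λ = (0 - 8)/(12 - 22) ≡ 39/37 mod 47. 37⁻¹ ≡ 14 (mod 47), so λ ≡ 29.
  x = λ² - 22 - 12 = 841 - 34 ≡ 8; y = λ·(22 - 8) - 8 ≡ 22. → (8, 22)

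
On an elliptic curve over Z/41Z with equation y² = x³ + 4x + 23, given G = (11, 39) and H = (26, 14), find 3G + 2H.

(34, 12)

First 3G:
Repeated addition: build up to 3G.
2G: tangent at (11, 39): λ = (3·11² + 4)/(2·39) ≡ 39/37. 37⁻¹ ≡ 10 (mod 41) since 37·10 = 370 ≡ 1, so λ ≡ 39·10 ≡ 21.
  x = λ² - 11 - 11 = 441 - 22 ≡ 9; y = λ·(11 - 9) - 39 ≡ 3. → (9, 3)
3G: (9, 3) + (11, 39). λ = (39 - 3)/(11 - 9) ≡ 36/2 mod 41. 2⁻¹ ≡ 21 (mod 41), so λ ≡ 18.
  x = λ² - 9 - 11 = 324 - 20 ≡ 17; y = λ·(9 - 17) - 3 ≡ 17. → (17, 17)
3G = (17, 17).
Next 2H:
Repeated addition: build up to 2H.
2H: tangent at (26, 14): λ = (3·26² + 4)/(2·14) ≡ 23/28. 28⁻¹ ≡ 22 (mod 41), so λ ≡ 23·22 ≡ 14.
  x = λ² - 26 - 26 = 196 - 52 ≡ 21; y = λ·(26 - 21) - 14 ≡ 15. → (21, 15)
2H = (21, 15).
Finally 3G + 2H:
(17, 17) + (21, 15). λ = (15 - 17)/(21 - 17) ≡ 39/4 mod 41. 4⁻¹ ≡ 31 (mod 41) since 4·31 = 124 ≡ 1, so λ ≡ 20.
  x = λ² - 17 - 21 = 400 - 38 ≡ 34; y = λ·(17 - 34) - 17 ≡ 12. → (34, 12)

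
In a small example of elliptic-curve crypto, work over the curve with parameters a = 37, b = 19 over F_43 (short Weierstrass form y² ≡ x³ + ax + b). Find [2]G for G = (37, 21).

(10, 20)

tangent at (37, 21): λ = (3·37² + 37)/(2·21) ≡ 16/42. 42⁻¹ ≡ 42 (mod 43) since 42·42 = 1764 ≡ 1, so λ ≡ 16·42 ≡ 27.
  x = λ² - 37 - 37 = 729 - 74 ≡ 10; y = λ·(37 - 10) - 21 ≡ 20. → (10, 20)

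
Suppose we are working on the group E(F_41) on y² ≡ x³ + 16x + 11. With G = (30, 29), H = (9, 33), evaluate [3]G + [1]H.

(31, 32)

First 3G:
Repeated addition: build up to 3G.
2G: tangent at (30, 29): λ = (3·30² + 16)/(2·29) ≡ 10/17. 17⁻¹ ≡ 29 (mod 41) since 17·29 = 493 ≡ 1, so λ ≡ 10·29 ≡ 3.
  x = λ² - 30 - 30 = 9 - 60 ≡ 31; y = λ·(30 - 31) - 29 ≡ 9. → (31, 9)
3G: (31, 9) + (30, 29). λ = (29 - 9)/(30 - 31) ≡ 20/40 mod 41. 40⁻¹ ≡ 40 (mod 41), so λ ≡ 21.
  x = λ² - 31 - 30 = 441 - 61 ≡ 11; y = λ·(31 - 11) - 9 ≡ 1. → (11, 1)
3G = (11, 1).
Finally 3G + H:
(11, 1) + (9, 33). λ = (33 - 1)/(9 - 11) ≡ 32/39 mod 41. 39⁻¹ ≡ 20 (mod 41) since 39·20 = 780 ≡ 1, so λ ≡ 25.
  x = λ² - 11 - 9 = 625 - 20 ≡ 31; y = λ·(11 - 31) - 1 ≡ 32. → (31, 32)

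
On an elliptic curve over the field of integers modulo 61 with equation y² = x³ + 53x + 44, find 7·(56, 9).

Write P = (56, 9).
Repeated addition: build up to 7P.
2P: tangent at (56, 9): λ = (3·56² + 53)/(2·9) ≡ 6/18. 18⁻¹ ≡ 17 (mod 61) since 18·17 = 306 ≡ 1, so λ ≡ 6·17 ≡ 41.
  x = λ² - 56 - 56 = 1681 - 112 ≡ 44; y = λ·(56 - 44) - 9 ≡ 56. → (44, 56)
3P: (44, 56) + (56, 9). λ = (9 - 56)/(56 - 44) ≡ 14/12 mod 61. 12⁻¹ ≡ 56 (mod 61), so λ ≡ 52.
  x = λ² - 44 - 56 = 2704 - 100 ≡ 42; y = λ·(44 - 42) - 56 ≡ 48. → (42, 48)
4P: (42, 48) + (56, 9). λ = (9 - 48)/(56 - 42) ≡ 22/14 mod 61. 14⁻¹ ≡ 48 (mod 61), so λ ≡ 19.
  x = λ² - 42 - 56 = 361 - 98 ≡ 19; y = λ·(42 - 19) - 48 ≡ 23. → (19, 23)
5P: (19, 23) + (56, 9). λ = (9 - 23)/(56 - 19) ≡ 47/37 mod 61. 37⁻¹ ≡ 33 (mod 61) since 37·33 = 1221 ≡ 1, so λ ≡ 26.
  x = λ² - 19 - 56 = 676 - 75 ≡ 52; y = λ·(19 - 52) - 23 ≡ 34. → (52, 34)
6P: (52, 34) + (56, 9). λ = (9 - 34)/(56 - 52) ≡ 36/4 mod 61. 4⁻¹ ≡ 46 (mod 61) since 4·46 = 184 ≡ 1, so λ ≡ 9.
  x = λ² - 52 - 56 = 81 - 108 ≡ 34; y = λ·(52 - 34) - 34 ≡ 6. → (34, 6)
7P: (34, 6) + (56, 9). λ = (9 - 6)/(56 - 34) ≡ 3/22 mod 61. 22⁻¹ ≡ 25 (mod 61), so λ ≡ 14.
  x = λ² - 34 - 56 = 196 - 90 ≡ 45; y = λ·(34 - 45) - 6 ≡ 23. → (45, 23)

(45, 23)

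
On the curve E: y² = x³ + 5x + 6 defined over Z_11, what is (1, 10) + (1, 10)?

(3, 9)

tangent at (1, 10): λ = (3·1² + 5)/(2·10) ≡ 8/9. 9⁻¹ ≡ 5 (mod 11), so λ ≡ 8·5 ≡ 7.
  x = λ² - 1 - 1 = 49 - 2 ≡ 3; y = λ·(1 - 3) - 10 ≡ 9. → (3, 9)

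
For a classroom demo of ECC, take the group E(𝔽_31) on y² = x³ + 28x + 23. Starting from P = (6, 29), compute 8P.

(30, 26)

Double-and-add on 8 = (1000)₂. Start with P = (6, 29) for the leading 1-bit.
double: tangent at (6, 29): λ = (3·6² + 28)/(2·29) ≡ 12/27. 27⁻¹ ≡ 23 (mod 31), so λ ≡ 12·23 ≡ 28.
  x = λ² - 6 - 6 = 784 - 12 ≡ 28; y = λ·(6 - 28) - 29 ≡ 6. → (28, 6)
double: tangent at (28, 6): λ = (3·28² + 28)/(2·6) ≡ 24/12. 12⁻¹ ≡ 13 (mod 31), so λ ≡ 24·13 ≡ 2.
  x = λ² - 28 - 28 = 4 - 56 ≡ 10; y = λ·(28 - 10) - 6 ≡ 30. → (10, 30)
double: tangent at (10, 30): λ = (3·10² + 28)/(2·30) ≡ 18/29. 29⁻¹ ≡ 15 (mod 31) since 29·15 = 435 ≡ 1, so λ ≡ 18·15 ≡ 22.
  x = λ² - 10 - 10 = 484 - 20 ≡ 30; y = λ·(10 - 30) - 30 ≡ 26. → (30, 26)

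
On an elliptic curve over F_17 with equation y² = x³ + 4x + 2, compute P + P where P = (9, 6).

tangent at (9, 6): λ = (3·9² + 4)/(2·6) ≡ 9/12. 12⁻¹ ≡ 10 (mod 17), so λ ≡ 9·10 ≡ 5.
  x = λ² - 9 - 9 = 25 - 18 ≡ 7; y = λ·(9 - 7) - 6 ≡ 4. → (7, 4)

(7, 4)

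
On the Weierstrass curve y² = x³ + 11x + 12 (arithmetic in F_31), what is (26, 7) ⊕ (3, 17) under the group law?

(26, 7) + (3, 17). λ = (17 - 7)/(3 - 26) ≡ 10/8 mod 31. 8⁻¹ ≡ 4 (mod 31) since 8·4 = 32 ≡ 1, so λ ≡ 9.
  x = λ² - 26 - 3 = 81 - 29 ≡ 21; y = λ·(26 - 21) - 7 ≡ 7. → (21, 7)

(21, 7)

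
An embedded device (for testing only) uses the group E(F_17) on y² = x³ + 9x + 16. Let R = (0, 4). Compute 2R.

(1, 14)

tangent at (0, 4): λ = (3·0² + 9)/(2·4) ≡ 9/8. 8⁻¹ ≡ 15 (mod 17), so λ ≡ 9·15 ≡ 16.
  x = λ² - 0 - 0 = 256 - 0 ≡ 1; y = λ·(0 - 1) - 4 ≡ 14. → (1, 14)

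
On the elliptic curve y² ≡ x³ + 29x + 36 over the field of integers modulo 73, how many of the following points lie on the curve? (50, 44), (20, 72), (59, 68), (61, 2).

2

(50, 44): 44² ≡ 38, rhs ≡ 50 → off.
(20, 72): 72² ≡ 1, rhs ≡ 2 → off.
(59, 68): 68² ≡ 25, rhs ≡ 25 → on.
(61, 2): 2² ≡ 4, rhs ≡ 4 → on.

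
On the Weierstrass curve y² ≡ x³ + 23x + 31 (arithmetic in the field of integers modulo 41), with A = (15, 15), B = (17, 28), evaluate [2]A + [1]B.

(36, 18)

First 2A:
Repeated addition: build up to 2A.
2A: tangent at (15, 15): λ = (3·15² + 23)/(2·15) ≡ 1/30. 30⁻¹ ≡ 26 (mod 41) since 30·26 = 780 ≡ 1, so λ ≡ 1·26 ≡ 26.
  x = λ² - 15 - 15 = 676 - 30 ≡ 31; y = λ·(15 - 31) - 15 ≡ 20. → (31, 20)
2A = (31, 20).
Finally 2A + B:
(31, 20) + (17, 28). λ = (28 - 20)/(17 - 31) ≡ 8/27 mod 41. 27⁻¹ ≡ 38 (mod 41), so λ ≡ 17.
  x = λ² - 31 - 17 = 289 - 48 ≡ 36; y = λ·(31 - 36) - 20 ≡ 18. → (36, 18)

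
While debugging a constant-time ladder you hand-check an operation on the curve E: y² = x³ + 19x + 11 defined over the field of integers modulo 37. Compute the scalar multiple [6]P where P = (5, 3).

Double-and-add on 6 = (110)₂. Start with P = (5, 3) for the leading 1-bit.
double: tangent at (5, 3): λ = (3·5² + 19)/(2·3) ≡ 20/6. 6⁻¹ ≡ 31 (mod 37), so λ ≡ 20·31 ≡ 28.
  x = λ² - 5 - 5 = 784 - 10 ≡ 34; y = λ·(5 - 34) - 3 ≡ 36. → (34, 36)
add P: (34, 36) + (5, 3). λ = (3 - 36)/(5 - 34) ≡ 4/8 mod 37. 8⁻¹ ≡ 14 (mod 37), so λ ≡ 19.
  x = λ² - 34 - 5 = 361 - 39 ≡ 26; y = λ·(34 - 26) - 36 ≡ 5. → (26, 5)
double: tangent at (26, 5): λ = (3·26² + 19)/(2·5) ≡ 12/10. 10⁻¹ ≡ 26 (mod 37), so λ ≡ 12·26 ≡ 16.
  x = λ² - 26 - 26 = 256 - 52 ≡ 19; y = λ·(26 - 19) - 5 ≡ 33. → (19, 33)

(19, 33)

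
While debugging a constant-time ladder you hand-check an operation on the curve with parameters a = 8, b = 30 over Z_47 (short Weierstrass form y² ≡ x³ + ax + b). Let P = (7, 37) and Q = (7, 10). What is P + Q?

O

The two points share x = 7 and their y-coordinates satisfy 37 + 10 ≡ 0 (mod 47), so they are inverses. Their sum is the point at infinity.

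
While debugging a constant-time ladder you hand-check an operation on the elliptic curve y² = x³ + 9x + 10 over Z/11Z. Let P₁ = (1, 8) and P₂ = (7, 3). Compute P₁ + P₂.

(1, 8) + (7, 3). λ = (3 - 8)/(7 - 1) ≡ 6/6 mod 11. 6⁻¹ ≡ 2 (mod 11) since 6·2 = 12 ≡ 1, so λ ≡ 1.
  x = λ² - 1 - 7 = 1 - 8 ≡ 4; y = λ·(1 - 4) - 8 ≡ 0. → (4, 0)

(4, 0)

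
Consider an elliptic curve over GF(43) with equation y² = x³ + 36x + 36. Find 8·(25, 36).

Write P = (25, 36).
Repeated addition: build up to 8P.
2P: tangent at (25, 36): λ = (3·25² + 36)/(2·36) ≡ 19/29. 29⁻¹ ≡ 3 (mod 43) since 29·3 = 87 ≡ 1, so λ ≡ 19·3 ≡ 14.
  x = λ² - 25 - 25 = 196 - 50 ≡ 17; y = λ·(25 - 17) - 36 ≡ 33. → (17, 33)
3P: (17, 33) + (25, 36). λ = (36 - 33)/(25 - 17) ≡ 3/8 mod 43. 8⁻¹ ≡ 27 (mod 43) since 8·27 = 216 ≡ 1, so λ ≡ 38.
  x = λ² - 17 - 25 = 1444 - 42 ≡ 26; y = λ·(17 - 26) - 33 ≡ 12. → (26, 12)
4P: (26, 12) + (25, 36). λ = (36 - 12)/(25 - 26) ≡ 24/42 mod 43. 42⁻¹ ≡ 42 (mod 43), so λ ≡ 19.
  x = λ² - 26 - 25 = 361 - 51 ≡ 9; y = λ·(26 - 9) - 12 ≡ 10. → (9, 10)
5P: (9, 10) + (25, 36). λ = (36 - 10)/(25 - 9) ≡ 26/16 mod 43. 16⁻¹ ≡ 35 (mod 43), so λ ≡ 7.
  x = λ² - 9 - 25 = 49 - 34 ≡ 15; y = λ·(9 - 15) - 10 ≡ 34. → (15, 34)
6P: (15, 34) + (25, 36). λ = (36 - 34)/(25 - 15) ≡ 2/10 mod 43. 10⁻¹ ≡ 13 (mod 43), so λ ≡ 26.
  x = λ² - 15 - 25 = 676 - 40 ≡ 34; y = λ·(15 - 34) - 34 ≡ 31. → (34, 31)
7P: (34, 31) + (25, 36). λ = (36 - 31)/(25 - 34) ≡ 5/34 mod 43. 34⁻¹ ≡ 19 (mod 43) since 34·19 = 646 ≡ 1, so λ ≡ 9.
  x = λ² - 34 - 25 = 81 - 59 ≡ 22; y = λ·(34 - 22) - 31 ≡ 34. → (22, 34)
8P: (22, 34) + (25, 36). λ = (36 - 34)/(25 - 22) ≡ 2/3 mod 43. 3⁻¹ ≡ 29 (mod 43), so λ ≡ 15.
  x = λ² - 22 - 25 = 225 - 47 ≡ 6; y = λ·(22 - 6) - 34 ≡ 34. → (6, 34)

(6, 34)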